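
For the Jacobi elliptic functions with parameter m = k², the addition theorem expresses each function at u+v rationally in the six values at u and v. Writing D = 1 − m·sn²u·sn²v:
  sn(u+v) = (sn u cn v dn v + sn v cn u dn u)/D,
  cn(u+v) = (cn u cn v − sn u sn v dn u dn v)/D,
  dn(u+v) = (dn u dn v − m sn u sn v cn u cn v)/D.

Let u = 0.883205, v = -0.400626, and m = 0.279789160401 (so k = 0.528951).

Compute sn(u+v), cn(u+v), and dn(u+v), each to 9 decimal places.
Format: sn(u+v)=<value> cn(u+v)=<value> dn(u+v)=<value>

sn(u+v)=0.459640428 cn(u+v)=0.888105105 dn(u+v)=0.969994399

sn u = 0.755133541445162, cn u = 0.6555709988891271, dn u = 0.916764288159793
sn v = -0.3873246805201799, cn v = 0.9219433777949384, dn v = 0.9787879831523666
m = k² = 0.279789160401
D = 1 − m·sn²u·sn²v = 0.9760652580259832
sn(u+v) = (sn u·cn v·dn v + sn v·cn u·dn u)/D = 0.4486390527439103/0.9760652580259832 = 0.4596404277837408
cn(u+v) = (cn u·cn v − sn u·sn v·dn u·dn v)/D = 0.8668485382570453/0.9760652580259832 = 0.888105104785903
dn(u+v) = (dn u·dn v − m·sn u·sn v·cn u·cn v)/D = 0.9467778330664887/0.9760652580259832 = 0.9699943987159976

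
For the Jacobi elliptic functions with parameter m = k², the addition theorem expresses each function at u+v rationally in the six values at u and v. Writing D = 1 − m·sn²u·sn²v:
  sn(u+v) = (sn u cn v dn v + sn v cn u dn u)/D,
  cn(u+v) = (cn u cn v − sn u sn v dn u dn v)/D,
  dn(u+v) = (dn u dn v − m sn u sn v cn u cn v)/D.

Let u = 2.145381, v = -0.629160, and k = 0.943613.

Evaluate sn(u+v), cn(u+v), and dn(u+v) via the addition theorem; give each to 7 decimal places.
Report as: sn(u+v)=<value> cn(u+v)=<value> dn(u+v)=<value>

sn(u+v)=0.9248247 cn(u+v)=0.3803936 dn(u+v)=0.4882986

sn u = 0.99131088561728, cn u = 0.1315398344863029, dn u = 0.3535547345883837
sn v = -0.5608672574996842, cn v = 0.8279057431041187, dn v = 0.848471149365197
m = k² = 0.890405493769
D = 1 − m·sn²u·sn²v = 0.7247497284852185
sn(u+v) = (sn u·cn v·dn v + sn v·cn u·dn u)/D = 0.6702664424199562/0.7247497284852185 = 0.9248246892356393
cn(u+v) = (cn u·cn v − sn u·sn v·dn u·dn v)/D = 0.2756901614223721/0.7247497284852185 = 0.3803936042840406
dn(u+v) = (dn u·dn v − m·sn u·sn v·cn u·cn v)/D = 0.3538942999973061/0.7247497284852185 = 0.4882986306693371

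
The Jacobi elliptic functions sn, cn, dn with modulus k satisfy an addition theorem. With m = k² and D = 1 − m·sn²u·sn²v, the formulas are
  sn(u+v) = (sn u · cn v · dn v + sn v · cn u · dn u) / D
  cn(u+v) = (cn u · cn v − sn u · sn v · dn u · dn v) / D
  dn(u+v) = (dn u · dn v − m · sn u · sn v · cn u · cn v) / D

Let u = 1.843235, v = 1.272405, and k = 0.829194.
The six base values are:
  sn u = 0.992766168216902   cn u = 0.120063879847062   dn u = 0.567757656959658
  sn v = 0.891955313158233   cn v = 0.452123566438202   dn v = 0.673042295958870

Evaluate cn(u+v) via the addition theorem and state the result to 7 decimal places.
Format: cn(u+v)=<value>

cn(u+v)=-0.6164173

m = k² = 0.687562689636
D = 1 − m·sn²u·sn²v = 0.4608713233207962
cn(u+v) = (cn u·cn v − sn u·sn v·dn u·dn v)/D = -0.2840890731519383/0.4608713233207962 = -0.6164173355481134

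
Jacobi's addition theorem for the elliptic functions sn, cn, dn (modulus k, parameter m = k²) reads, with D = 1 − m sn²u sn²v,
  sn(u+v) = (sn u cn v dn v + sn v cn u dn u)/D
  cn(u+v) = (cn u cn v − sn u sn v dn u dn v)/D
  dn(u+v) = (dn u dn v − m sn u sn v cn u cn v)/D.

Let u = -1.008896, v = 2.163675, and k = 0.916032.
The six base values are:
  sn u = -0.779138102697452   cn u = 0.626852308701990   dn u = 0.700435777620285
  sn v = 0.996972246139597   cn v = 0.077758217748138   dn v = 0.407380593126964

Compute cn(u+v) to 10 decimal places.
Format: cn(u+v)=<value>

m = k² = 0.839114625024
D = 1 − m·sn²u·sn²v = 0.4936902222364973
cn(u+v) = (cn u·cn v − sn u·sn v·dn u·dn v)/D = 0.2703921190012155/0.4936902222364973 = 0.5476959170394241

cn(u+v)=0.5476959170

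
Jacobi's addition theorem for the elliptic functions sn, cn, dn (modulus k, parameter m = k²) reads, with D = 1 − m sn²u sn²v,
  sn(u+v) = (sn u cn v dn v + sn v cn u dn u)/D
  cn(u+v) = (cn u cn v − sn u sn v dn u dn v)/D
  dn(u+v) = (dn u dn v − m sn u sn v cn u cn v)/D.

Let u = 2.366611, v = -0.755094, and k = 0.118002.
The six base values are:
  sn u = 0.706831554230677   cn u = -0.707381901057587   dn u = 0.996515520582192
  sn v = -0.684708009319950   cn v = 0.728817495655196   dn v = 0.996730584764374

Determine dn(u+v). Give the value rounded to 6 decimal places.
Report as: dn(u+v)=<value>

dn(u+v)=0.993022

m = k² = 0.013924472004
D = 1 − m·sn²u·sn²v = 0.9967384697543354
dn(u+v) = (dn u·dn v − m·sn u·sn v·cn u·cn v)/D = 0.9897831536340237/0.9967384697543354 = 0.9930219246759624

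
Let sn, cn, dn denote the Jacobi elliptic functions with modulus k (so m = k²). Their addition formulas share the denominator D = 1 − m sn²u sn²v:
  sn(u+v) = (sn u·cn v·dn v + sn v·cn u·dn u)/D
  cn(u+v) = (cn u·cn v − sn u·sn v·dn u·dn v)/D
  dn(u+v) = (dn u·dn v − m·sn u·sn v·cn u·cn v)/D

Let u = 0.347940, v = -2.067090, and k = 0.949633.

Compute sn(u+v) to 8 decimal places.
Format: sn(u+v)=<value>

sn(u+v)=-0.95441072

sn u = 0.335174851227217, cn u = 0.9421559420312611, dn u = 0.9479923537737928
sn v = -0.9856754981063783, cn v = 0.1686529348477014, dn v = 0.3519202693682333
m = k² = 0.901802834689
D = 1 − m·sn²u·sn²v = 0.9015711595930145
sn(u+v) = (sn u·cn v·dn v + sn v·cn u·dn u)/D = -0.8604691780480923/0.9015711595930145 = -0.9544107183248005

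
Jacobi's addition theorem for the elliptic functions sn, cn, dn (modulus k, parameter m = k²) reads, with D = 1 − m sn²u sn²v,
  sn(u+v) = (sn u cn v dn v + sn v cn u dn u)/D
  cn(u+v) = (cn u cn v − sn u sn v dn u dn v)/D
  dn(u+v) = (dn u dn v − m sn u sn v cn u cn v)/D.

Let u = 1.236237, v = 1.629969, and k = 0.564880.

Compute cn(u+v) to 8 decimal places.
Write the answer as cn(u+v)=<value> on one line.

sn u = 0.9177242546689176, cn u = 0.3972180665483127, dn u = 0.8551357862779645
sn v = 0.9969093538473485, cn v = 0.07856042395291785, dn v = 0.8263654897017229
m = k² = 0.3190894144
D = 1 − m·sn²u·sn²v = 0.7329158236385199
cn(u+v) = (cn u·cn v − sn u·sn v·dn u·dn v)/D = -0.6153042129207212/0.7329158236385199 = -0.8395291697565999

cn(u+v)=-0.83952917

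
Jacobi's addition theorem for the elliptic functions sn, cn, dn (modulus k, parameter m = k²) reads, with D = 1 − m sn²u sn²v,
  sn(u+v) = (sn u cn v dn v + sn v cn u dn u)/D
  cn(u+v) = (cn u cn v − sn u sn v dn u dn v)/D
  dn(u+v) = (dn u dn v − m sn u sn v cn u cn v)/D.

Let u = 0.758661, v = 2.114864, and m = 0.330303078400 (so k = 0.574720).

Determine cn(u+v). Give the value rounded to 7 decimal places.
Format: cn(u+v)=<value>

sn u = 0.6723327944964727, cn u = 0.7402490212385044, dn u = 0.9223300068236526
sn v = 0.950561004878823, cn v = -0.3105378817531964, dn v = 0.8375853954527733
m = k² = 0.3303030784
D = 1 − m·sn²u·sn²v = 0.8650909138538443
cn(u+v) = (cn u·cn v − sn u·sn v·dn u·dn v)/D = -0.7235942301764489/0.8650909138538443 = -0.8364372097644051

cn(u+v)=-0.8364372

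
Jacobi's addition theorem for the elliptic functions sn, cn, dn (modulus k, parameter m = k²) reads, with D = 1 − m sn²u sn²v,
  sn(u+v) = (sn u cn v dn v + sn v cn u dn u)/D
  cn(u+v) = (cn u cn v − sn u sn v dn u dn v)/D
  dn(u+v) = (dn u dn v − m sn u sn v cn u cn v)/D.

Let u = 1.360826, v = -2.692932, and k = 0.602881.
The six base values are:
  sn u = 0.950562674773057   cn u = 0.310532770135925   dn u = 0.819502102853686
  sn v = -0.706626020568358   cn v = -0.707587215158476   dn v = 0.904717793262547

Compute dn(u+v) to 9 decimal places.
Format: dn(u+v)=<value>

m = k² = 0.363465500161
D = 1 − m·sn²u·sn²v = 0.8360150620328038
dn(u+v) = (dn u·dn v − m·sn u·sn v·cn u·cn v)/D = 0.6877741540639991/0.8360150620328038 = 0.8226815344590191

dn(u+v)=0.822681534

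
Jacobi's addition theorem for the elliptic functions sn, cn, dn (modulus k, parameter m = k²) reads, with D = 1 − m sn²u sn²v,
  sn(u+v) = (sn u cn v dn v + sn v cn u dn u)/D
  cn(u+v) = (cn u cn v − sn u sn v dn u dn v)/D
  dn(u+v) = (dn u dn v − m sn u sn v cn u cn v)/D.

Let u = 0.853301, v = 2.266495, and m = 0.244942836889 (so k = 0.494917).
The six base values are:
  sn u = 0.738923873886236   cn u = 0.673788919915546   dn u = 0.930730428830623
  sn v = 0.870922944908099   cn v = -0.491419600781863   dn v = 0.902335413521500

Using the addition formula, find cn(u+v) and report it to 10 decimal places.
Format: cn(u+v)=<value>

cn(u+v)=-0.9699808912

m = k² = 0.244942836889
D = 1 − m·sn²u·sn²v = 0.8985566447544453
cn(u+v) = (cn u·cn v − sn u·sn v·dn u·dn v)/D = -0.8715827750760746/0.8985566447544453 = -0.9699808912038683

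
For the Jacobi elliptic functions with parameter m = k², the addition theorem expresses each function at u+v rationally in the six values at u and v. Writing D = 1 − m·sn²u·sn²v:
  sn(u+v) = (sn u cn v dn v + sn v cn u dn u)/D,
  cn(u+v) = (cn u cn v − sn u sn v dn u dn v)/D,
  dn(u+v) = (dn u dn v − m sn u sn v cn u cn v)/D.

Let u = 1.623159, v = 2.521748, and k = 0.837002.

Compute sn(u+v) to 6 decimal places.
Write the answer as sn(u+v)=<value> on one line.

sn u = 0.9679610391861307, cn u = 0.2511004313371562, dn u = 0.5861738120954979
sn v = 0.9690556081164802, cn v = -0.2468425173627889, dn v = 0.5849054502460569
m = k² = 0.700572348004
D = 1 − m·sn²u·sn²v = 0.3835950122586868
sn(u+v) = (sn u·cn v·dn v + sn v·cn u·dn u)/D = 0.002880074988529666/0.3835950122586868 = 0.00750811375667058

sn(u+v)=0.007508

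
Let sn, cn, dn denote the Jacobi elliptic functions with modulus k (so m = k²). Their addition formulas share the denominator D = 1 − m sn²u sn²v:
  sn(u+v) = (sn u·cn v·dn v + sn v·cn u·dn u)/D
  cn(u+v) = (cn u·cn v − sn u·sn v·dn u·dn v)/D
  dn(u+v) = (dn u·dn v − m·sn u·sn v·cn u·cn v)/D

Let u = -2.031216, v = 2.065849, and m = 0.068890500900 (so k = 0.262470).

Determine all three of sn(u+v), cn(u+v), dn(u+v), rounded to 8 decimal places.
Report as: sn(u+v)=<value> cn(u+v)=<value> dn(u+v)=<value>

sn(u+v)=0.03462560 cn(u+v)=0.99940035 dn(u+v)=0.99995870

sn u = -0.9139128994993195, cn u = -0.4059103498665029, dn u = 0.9708038521315428
sn v = 0.8997446840972199, cn v = -0.4364166626502636, dn v = 0.9717151587235139
m = k² = 0.0688905009
D = 1 − m·sn²u·sn²v = 0.9534191364169315
sn(u+v) = (sn u·cn v·dn v + sn v·cn u·dn u)/D = 0.03301271009490946/0.9534191364169315 = 0.03462560046673214
cn(u+v) = (cn u·cn v − sn u·sn v·dn u·dn v)/D = 0.9528474225489604/0.9534191364169315 = 0.9994003541085616
dn(u+v) = (dn u·dn v − m·sn u·sn v·cn u·cn v)/D = 0.9533797617578639/0.9534191364169315 = 0.999958701627056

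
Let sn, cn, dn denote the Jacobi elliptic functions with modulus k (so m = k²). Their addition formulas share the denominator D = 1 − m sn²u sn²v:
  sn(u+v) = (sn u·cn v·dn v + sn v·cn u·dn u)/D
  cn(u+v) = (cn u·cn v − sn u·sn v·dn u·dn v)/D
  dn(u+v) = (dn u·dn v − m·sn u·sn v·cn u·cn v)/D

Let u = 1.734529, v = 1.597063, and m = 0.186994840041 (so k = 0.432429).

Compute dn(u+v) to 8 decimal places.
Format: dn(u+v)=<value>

dn(u+v)=0.99993997

sn u = 0.997306394674597, cn u = -0.07334817749035791, dn u = 0.9022256834129964
sn v = 0.9987223843951079, cn v = 0.05053314662823117, dn v = 0.9019327412719634
m = k² = 0.186994840041
D = 1 − m·sn²u·sn²v = 0.8144861246479992
dn(u+v) = (dn u·dn v − m·sn u·sn v·cn u·cn v)/D = 0.8144372328539406/0.8144861246479992 = 0.9999399722198094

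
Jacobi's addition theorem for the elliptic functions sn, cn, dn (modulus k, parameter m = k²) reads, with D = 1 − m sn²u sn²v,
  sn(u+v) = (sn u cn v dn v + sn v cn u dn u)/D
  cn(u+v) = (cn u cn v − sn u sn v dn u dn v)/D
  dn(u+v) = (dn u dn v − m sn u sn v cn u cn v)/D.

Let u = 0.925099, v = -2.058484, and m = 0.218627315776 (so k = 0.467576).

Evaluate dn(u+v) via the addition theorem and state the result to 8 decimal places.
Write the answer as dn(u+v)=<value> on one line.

dn(u+v)=0.90977681

sn u = 0.7838778530864571, cn u = 0.6209150597630619, dn u = 0.9304091993454162
sn v = -0.940729332958964, cn v = -0.3391582552593741, dn v = 0.8980651521606068
m = k² = 0.218627315776
D = 1 − m·sn²u·sn²v = 0.8811140359866555
dn(u+v) = (dn u·dn v − m·sn u·sn v·cn u·cn v)/D = 0.8016171168260866/0.8811140359866555 = 0.9097768099091173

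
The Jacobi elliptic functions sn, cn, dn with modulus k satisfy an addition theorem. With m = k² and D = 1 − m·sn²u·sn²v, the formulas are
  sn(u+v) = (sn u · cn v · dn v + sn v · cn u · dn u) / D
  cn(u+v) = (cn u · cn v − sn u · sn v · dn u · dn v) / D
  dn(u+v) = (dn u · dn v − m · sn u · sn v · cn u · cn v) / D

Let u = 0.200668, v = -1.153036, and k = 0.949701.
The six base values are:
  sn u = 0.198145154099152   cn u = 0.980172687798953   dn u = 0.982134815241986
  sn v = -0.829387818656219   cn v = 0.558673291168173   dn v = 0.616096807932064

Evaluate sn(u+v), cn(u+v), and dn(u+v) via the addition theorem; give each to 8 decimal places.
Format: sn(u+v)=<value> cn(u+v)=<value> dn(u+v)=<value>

m = k² = 0.901931989401
D = 1 − m·sn²u·sn²v = 0.9756411934293531
sn(u+v) = (sn u·cn v·dn v + sn v·cn u·dn u)/D = -0.7302189712206952/0.9756411934293531 = -0.7484503279878894
cn(u+v) = (cn u·cn v − sn u·sn v·dn u·dn v)/D = 0.6470363145802885/0.9756411934293531 = 0.6631908522701597
dn(u+v) = (dn u·dn v − m·sn u·sn v·cn u·cn v)/D = 0.6862563603210984/0.9756411934293531 = 0.7033901038033514

sn(u+v)=-0.74845033 cn(u+v)=0.66319085 dn(u+v)=0.70339010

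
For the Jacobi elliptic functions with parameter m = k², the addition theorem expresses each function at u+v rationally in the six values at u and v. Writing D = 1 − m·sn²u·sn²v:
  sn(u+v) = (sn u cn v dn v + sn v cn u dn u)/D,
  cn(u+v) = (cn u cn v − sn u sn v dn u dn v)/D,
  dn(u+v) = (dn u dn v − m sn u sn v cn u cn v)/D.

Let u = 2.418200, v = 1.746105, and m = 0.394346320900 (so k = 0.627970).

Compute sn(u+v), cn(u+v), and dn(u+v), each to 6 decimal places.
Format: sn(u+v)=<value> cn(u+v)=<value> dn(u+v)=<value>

sn u = 0.8704171769404589, cn u = -0.4923148769710315, dn u = 0.8373965308422609
sn v = 0.9997707438529734, cn v = 0.02141167288355186, dn v = 0.7783536927451704
m = k² = 0.3943463209
D = 1 − m·sn²u·sn²v = 0.7013699225294853
sn(u+v) = (sn u·cn v·dn v + sn v·cn u·dn u)/D = -0.3976620101217096/0.7013699225294853 = -0.5669789897569953
cn(u+v) = (cn u·cn v − sn u·sn v·dn u·dn v)/D = -0.5777410267022565/0.7013699225294853 = -0.8237322533287968
dn(u+v) = (dn u·dn v − m·sn u·sn v·cn u·cn v)/D = 0.6554081045241307/0.7013699225294853 = 0.9344685072328257

sn(u+v)=-0.566979 cn(u+v)=-0.823732 dn(u+v)=0.934469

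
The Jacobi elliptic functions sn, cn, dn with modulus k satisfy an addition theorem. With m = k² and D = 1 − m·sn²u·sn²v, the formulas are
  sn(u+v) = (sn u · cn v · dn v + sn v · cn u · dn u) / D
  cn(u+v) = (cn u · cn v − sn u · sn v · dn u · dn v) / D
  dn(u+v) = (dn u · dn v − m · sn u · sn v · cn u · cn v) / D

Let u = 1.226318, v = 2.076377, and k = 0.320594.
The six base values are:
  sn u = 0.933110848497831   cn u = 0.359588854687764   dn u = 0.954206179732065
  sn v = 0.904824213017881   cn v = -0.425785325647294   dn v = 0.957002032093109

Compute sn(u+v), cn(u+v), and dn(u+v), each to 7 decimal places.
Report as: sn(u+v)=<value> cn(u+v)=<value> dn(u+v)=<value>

sn(u+v)=-0.0752715 cn(u+v)=-0.9971631 dn(u+v)=0.9997088

m = k² = 0.102780512836
D = 1 − m·sn²u·sn²v = 0.9267334595675992
sn(u+v) = (sn u·cn v·dn v + sn v·cn u·dn u)/D = -0.06975659312684866/0.9267334595675992 = -0.07527147359003969
cn(u+v) = (cn u·cn v − sn u·sn v·dn u·dn v)/D = -0.9241043895564322/0.9267334595675992 = -0.9971630785701925
dn(u+v) = (dn u·dn v − m·sn u·sn v·cn u·cn v)/D = 0.9264635864012478/0.9267334595675992 = 0.9997087909543297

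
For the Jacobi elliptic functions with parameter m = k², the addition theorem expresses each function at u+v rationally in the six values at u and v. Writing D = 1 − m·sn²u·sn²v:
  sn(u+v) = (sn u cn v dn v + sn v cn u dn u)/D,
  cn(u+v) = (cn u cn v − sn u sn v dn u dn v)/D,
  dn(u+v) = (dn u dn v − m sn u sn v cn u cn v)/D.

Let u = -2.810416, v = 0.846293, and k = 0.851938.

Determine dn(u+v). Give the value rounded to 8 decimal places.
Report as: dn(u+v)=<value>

dn(u+v)=0.52798001

sn u = -0.9267749704223, cn u = -0.3756170312948349, dn u = 0.61368004245088
sn v = 0.705805484677855, cn v = 0.7084056872997691, dn v = 0.7990214564411219
m = k² = 0.725798355844
D = 1 − m·sn²u·sn²v = 0.6894477857134713
dn(u+v) = (dn u·dn v − m·sn u·sn v·cn u·cn v)/D = 0.3640146487580957/0.6894477857134713 = 0.5279800099457817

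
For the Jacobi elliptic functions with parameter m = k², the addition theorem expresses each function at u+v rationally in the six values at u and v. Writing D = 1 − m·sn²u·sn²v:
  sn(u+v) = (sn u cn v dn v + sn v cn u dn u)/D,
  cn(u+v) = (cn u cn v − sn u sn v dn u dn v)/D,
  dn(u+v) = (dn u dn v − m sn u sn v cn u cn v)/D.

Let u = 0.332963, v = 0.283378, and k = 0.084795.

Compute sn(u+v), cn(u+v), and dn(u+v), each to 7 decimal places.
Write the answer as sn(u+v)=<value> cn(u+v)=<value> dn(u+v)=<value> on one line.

sn u = 0.326803837129908, cn u = 0.9450921923480103, dn u = 0.9996159673163157
sn v = 0.2795747463045951, cn v = 0.9601239301406466, dn v = 0.9997189604744771
m = k² = 0.007190192025
D = 1 − m·sn²u·sn²v = 0.9999399779724005
sn(u+v) = (sn u·cn v·dn v + sn v·cn u·dn u)/D = 0.5778064413972919/0.9999399779724005 = 0.5778411245932204
cn(u+v) = (cn u·cn v − sn u·sn v·dn u·dn v)/D = 0.8161002853983343/0.9999399779724005 = 0.8161492723324835
dn(u+v) = (dn u·dn v − m·sn u·sn v·cn u·cn v)/D = 0.9987389248437129/0.9999399779724005 = 0.9987988747773411

sn(u+v)=0.5778411 cn(u+v)=0.8161493 dn(u+v)=0.9987989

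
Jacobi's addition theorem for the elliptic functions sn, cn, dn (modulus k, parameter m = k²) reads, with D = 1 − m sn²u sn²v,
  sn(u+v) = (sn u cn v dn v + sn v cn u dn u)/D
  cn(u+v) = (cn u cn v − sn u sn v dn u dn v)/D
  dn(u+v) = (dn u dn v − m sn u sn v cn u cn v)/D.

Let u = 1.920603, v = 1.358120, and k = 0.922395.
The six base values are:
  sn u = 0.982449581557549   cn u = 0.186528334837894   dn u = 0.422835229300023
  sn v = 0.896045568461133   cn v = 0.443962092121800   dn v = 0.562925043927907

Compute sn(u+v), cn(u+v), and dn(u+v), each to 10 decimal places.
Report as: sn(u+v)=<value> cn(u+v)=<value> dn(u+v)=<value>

sn(u+v)=0.9282285300 cn(u+v)=-0.3720104785 dn(u+v)=0.5166555322

m = k² = 0.850812536025
D = 1 − m·sn²u·sn²v = 0.340652115849161
sn(u+v) = (sn u·cn v·dn v + sn v·cn u·dn u)/D = 0.3162030127340158/0.340652115849161 = 0.9282285299940098
cn(u+v) = (cn u·cn v − sn u·sn v·dn u·dn v)/D = -0.1267261566151283/0.340652115849161 = -0.3720104784883885
dn(u+v) = (dn u·dn v − m·sn u·sn v·cn u·cn v)/D = 0.1759998002194627/0.340652115849161 = 0.5166555322304075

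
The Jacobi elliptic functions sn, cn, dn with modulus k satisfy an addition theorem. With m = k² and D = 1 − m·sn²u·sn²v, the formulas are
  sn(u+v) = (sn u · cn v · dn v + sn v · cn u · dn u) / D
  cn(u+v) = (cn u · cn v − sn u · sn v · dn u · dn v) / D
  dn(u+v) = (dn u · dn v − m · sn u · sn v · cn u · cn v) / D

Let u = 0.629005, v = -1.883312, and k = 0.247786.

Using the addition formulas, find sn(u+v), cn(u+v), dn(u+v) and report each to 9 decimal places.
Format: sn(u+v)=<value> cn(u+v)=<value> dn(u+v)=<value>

sn(u+v)=-0.945650315 cn(u+v)=0.325185304 dn(u+v)=0.972159786

sn u = 0.5864381381797188, cn u = 0.8099940185509428, dn u = 0.9893860048697419
sn v = -0.961386351735344, cn v = -0.2752022577977976, dn v = 0.9712116901332195
m = k² = 0.061397901796
D = 1 − m·sn²u·sn²v = 0.9804838634893011
sn(u+v) = (sn u·cn v·dn v + sn v·cn u·dn u)/D = -0.9271948741876166/0.9804838634893011 = -0.9456503148230895
cn(u+v) = (cn u·cn v − sn u·sn v·dn u·dn v)/D = 0.3188389434230332/0.9804838634893011 = 0.325185304211294
dn(u+v) = (dn u·dn v − m·sn u·sn v·cn u·cn v)/D = 0.9531869826098184/0.9804838634893011 = 0.9721597856977067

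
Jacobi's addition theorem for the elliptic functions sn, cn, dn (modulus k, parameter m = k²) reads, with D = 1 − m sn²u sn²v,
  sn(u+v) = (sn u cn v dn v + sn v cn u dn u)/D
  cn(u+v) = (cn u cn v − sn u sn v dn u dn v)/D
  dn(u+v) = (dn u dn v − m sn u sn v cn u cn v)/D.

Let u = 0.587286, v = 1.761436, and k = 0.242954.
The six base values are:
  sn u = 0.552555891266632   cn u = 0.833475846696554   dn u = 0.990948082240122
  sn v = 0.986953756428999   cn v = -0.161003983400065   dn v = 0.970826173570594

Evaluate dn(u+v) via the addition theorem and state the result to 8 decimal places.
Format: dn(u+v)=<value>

dn(u+v)=0.98362528

m = k² = 0.059026646116
D = 1 − m·sn²u·sn²v = 0.98244527043749
dn(u+v) = (dn u·dn v − m·sn u·sn v·cn u·cn v)/D = 0.9663580068285819/0.98244527043749 = 0.9836252826564635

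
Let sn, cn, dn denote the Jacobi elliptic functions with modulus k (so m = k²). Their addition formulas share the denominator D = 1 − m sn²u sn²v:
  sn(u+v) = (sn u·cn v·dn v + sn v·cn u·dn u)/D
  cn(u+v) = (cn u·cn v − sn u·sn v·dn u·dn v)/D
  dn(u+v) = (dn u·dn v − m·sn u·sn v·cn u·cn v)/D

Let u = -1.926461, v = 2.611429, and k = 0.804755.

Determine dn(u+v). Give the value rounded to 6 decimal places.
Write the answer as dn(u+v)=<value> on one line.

dn(u+v)=0.872064

sn u = -0.9989216337387896, cn u = 0.04642811269723756, dn u = 0.5947818111387502
sn v = 0.9307697941204977, cn v = -0.3656057854477775, dn v = 0.6625229151175162
m = k² = 0.647630610025
D = 1 − m·sn²u·sn²v = 0.4401460242636645
dn(u+v) = (dn u·dn v − m·sn u·sn v·cn u·cn v)/D = 0.3838355377610113/0.4401460242636645 = 0.8720640801041949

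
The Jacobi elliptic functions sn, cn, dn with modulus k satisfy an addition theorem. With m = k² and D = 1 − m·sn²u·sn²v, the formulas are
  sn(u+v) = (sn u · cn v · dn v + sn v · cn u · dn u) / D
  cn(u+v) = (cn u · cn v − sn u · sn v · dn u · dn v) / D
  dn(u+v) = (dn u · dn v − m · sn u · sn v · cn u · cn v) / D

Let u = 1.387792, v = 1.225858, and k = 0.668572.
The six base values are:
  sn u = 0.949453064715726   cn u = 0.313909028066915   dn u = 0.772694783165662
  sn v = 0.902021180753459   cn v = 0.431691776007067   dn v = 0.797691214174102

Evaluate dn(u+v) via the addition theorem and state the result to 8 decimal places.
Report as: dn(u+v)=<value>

m = k² = 0.446988519184
D = 1 − m·sn²u·sn²v = 0.6721487522179033
dn(u+v) = (dn u·dn v − m·sn u·sn v·cn u·cn v)/D = 0.5644961139600312/0.6721487522179033 = 0.8398380746781893

dn(u+v)=0.83983807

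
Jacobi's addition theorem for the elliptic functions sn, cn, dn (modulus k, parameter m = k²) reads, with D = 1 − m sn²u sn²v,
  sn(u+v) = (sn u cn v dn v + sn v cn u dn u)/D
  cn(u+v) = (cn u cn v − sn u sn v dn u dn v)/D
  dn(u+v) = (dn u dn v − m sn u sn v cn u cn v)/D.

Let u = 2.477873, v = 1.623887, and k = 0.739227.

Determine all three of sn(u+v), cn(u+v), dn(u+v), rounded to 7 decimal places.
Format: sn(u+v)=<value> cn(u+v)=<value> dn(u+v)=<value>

sn(u+v)=-0.3031027 cn(u+v)=-0.9529579 dn(u+v)=0.9745750

sn u = 0.9194986330811556, cn u = -0.3930931998418267, dn u = 0.7334733442926938
sn v = 0.9830846287760355, cn v = 0.1831518841406894, dn v = 0.6869309397830095
m = k² = 0.546456557529
D = 1 − m·sn²u·sn²v = 0.5534813231732798
sn(u+v) = (sn u·cn v·dn v + sn v·cn u·dn u)/D = -0.167761684934933/0.5534813231732798 = -0.3031027026767648
cn(u+v) = (cn u·cn v − sn u·sn v·dn u·dn v)/D = -0.5274443972301126/0.5534813231732798 = -0.9529578960426535
dn(u+v) = (dn u·dn v − m·sn u·sn v·cn u·cn v)/D = 0.5394090387390217/0.5534813231732798 = 0.9745749606263544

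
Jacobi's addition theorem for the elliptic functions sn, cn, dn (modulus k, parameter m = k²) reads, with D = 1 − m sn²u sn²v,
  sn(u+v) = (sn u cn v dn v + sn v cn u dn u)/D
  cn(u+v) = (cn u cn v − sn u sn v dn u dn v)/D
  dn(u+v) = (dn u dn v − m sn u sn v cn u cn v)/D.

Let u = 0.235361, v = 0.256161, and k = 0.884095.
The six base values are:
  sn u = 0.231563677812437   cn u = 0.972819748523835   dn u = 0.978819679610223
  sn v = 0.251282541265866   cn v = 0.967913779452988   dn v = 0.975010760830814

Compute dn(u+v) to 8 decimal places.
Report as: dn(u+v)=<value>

m = k² = 0.781623969025
D = 1 − m·sn²u·sn²v = 0.9973535519258144
dn(u+v) = (dn u·dn v − m·sn u·sn v·cn u·cn v)/D = 0.9115344935063905/0.9973535519258144 = 0.9139532232539666

dn(u+v)=0.91395322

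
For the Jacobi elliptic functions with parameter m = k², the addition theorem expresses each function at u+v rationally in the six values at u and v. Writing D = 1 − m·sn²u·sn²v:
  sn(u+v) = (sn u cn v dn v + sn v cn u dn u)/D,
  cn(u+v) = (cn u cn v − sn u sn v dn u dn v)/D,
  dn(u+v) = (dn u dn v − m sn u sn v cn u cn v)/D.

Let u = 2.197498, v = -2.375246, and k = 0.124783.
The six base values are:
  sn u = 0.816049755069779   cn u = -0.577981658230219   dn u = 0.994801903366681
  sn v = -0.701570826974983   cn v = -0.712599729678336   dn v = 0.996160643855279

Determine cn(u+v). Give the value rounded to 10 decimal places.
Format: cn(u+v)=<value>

m = k² = 0.015570797089
D = 1 − m·sn²u·sn²v = 0.994896276168212
cn(u+v) = (cn u·cn v − sn u·sn v·dn u·dn v)/D = 0.9792236081892298/0.994896276168212 = 0.9842469327160972

cn(u+v)=0.9842469327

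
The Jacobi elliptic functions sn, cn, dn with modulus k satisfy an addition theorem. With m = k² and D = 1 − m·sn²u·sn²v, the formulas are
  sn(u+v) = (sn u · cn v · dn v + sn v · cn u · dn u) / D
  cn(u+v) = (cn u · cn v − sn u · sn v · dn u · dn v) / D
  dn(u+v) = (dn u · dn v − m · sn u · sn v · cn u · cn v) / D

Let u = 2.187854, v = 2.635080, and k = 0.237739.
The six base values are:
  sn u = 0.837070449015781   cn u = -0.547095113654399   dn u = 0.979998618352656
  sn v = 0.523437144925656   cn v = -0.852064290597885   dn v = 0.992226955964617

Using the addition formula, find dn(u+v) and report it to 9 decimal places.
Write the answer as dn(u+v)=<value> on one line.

dn(u+v)=0.971376906

m = k² = 0.056519832121
D = 1 − m·sn²u·sn²v = 0.9891493948277
dn(u+v) = (dn u·dn v − m·sn u·sn v·cn u·cn v)/D = 0.9608368786201294/0.9891493948277 = 0.9713769058995357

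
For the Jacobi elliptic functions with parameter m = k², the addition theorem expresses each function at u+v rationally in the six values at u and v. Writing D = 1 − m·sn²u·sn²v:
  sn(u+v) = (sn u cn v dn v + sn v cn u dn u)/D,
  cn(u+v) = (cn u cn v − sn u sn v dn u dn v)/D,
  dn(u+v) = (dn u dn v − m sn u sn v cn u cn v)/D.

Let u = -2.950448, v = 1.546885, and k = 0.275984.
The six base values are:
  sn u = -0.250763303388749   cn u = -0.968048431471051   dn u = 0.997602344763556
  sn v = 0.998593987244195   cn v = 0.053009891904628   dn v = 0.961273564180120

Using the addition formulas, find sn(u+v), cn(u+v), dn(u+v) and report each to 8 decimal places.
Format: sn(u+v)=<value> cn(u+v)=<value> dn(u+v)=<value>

sn(u+v)=-0.98183706 cn(u+v)=0.18972607 dn(u+v)=0.96258742

m = k² = 0.076167168256
D = 1 − m·sn²u·sn²v = 0.9952238971791476
sn(u+v) = (sn u·cn v·dn v + sn v·cn u·dn u)/D = -0.9771477076468207/0.9952238971791476 = -0.9818370624102156
cn(u+v) = (cn u·cn v − sn u·sn v·dn u·dn v)/D = 0.1888199220342333/0.9952238971791476 = 0.1897260732679576
dn(u+v) = (dn u·dn v − m·sn u·sn v·cn u·cn v)/D = 0.9579900048966213/0.9952238971791476 = 0.9625874213952644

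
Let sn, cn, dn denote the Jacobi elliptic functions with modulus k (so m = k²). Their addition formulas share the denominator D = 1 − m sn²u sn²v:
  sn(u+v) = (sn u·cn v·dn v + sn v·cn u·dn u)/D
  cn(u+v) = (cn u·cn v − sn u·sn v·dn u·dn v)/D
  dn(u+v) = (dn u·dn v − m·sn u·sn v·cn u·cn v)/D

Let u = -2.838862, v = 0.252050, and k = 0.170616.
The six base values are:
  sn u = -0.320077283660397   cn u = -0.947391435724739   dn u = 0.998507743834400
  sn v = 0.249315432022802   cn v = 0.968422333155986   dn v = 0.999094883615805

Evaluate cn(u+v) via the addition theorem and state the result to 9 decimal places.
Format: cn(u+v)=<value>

m = k² = 0.029109819456
D = 1 − m·sn²u·sn²v = 0.9998146265470576
cn(u+v) = (cn u·cn v − sn u·sn v·dn u·dn v)/D = -0.8378660213806356/0.9998146265470576 = -0.838021368295316

cn(u+v)=-0.838021368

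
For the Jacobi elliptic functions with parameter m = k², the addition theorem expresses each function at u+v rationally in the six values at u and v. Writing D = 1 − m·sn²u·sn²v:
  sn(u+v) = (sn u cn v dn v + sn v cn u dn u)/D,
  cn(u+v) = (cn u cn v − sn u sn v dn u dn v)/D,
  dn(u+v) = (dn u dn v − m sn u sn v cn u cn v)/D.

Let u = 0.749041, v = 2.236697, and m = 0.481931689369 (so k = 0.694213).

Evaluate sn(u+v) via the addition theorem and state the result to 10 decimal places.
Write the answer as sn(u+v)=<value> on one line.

sn u = 0.6587136343993571, cn u = 0.7523937452267862, dn u = 0.8893188853831066
sn v = 0.9583028233194303, cn v = -0.2857546129426589, dn v = 0.7466061743040766
m = k² = 0.481931689369
D = 1 − m·sn²u·sn²v = 0.8079632598660698
sn(u+v) = (sn u·cn v·dn v + sn v·cn u·dn u)/D = 0.5006836134316991/0.8079632598660698 = 0.6196861148298919

sn(u+v)=0.6196861148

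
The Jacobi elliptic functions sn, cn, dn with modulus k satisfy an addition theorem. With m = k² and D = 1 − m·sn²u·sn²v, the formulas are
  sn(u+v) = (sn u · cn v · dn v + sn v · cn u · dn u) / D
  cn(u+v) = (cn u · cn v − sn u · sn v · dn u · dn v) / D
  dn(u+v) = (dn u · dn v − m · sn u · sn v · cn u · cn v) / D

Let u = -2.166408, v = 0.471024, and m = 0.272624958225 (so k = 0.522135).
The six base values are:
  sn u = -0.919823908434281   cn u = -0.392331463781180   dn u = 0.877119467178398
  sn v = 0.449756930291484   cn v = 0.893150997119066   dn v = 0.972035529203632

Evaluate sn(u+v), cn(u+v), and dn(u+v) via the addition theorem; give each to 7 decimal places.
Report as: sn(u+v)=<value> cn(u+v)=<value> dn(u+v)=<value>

m = k² = 0.272624958225
D = 1 − m·sn²u·sn²v = 0.9533415048399315
sn(u+v) = (sn u·cn v·dn v + sn v·cn u·dn u)/D = -0.9533387222472243/0.9533415048399315 = -0.9999970812214794
cn(u+v) = (cn u·cn v − sn u·sn v·dn u·dn v)/D = 0.00230337024700366/0.9533415048399315 = 0.002416101927074288
dn(u+v) = (dn u·dn v − m·sn u·sn v·cn u·cn v)/D = 0.813070442802407/0.9533415048399315 = 0.8528637835178734

sn(u+v)=-0.9999971 cn(u+v)=0.0024161 dn(u+v)=0.8528638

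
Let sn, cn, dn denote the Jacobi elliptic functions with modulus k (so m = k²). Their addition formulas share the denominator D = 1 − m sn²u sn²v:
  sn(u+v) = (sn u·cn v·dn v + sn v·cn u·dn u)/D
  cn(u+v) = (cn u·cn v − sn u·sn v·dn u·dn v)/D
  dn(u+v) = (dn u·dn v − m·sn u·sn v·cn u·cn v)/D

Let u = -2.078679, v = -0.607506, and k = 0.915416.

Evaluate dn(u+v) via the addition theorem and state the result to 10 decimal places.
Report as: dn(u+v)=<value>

sn u = -0.9937580375417137, cn u = 0.1115569936007683, dn u = 0.4152616731616178
sn v = -0.5469710253643146, cn v = 0.8371515379021353, dn v = 0.8656173943315517
m = k² = 0.837986453056
D = 1 − m·sn²u·sn²v = 0.7524135067723063
dn(u+v) = (dn u·dn v − m·sn u·sn v·cn u·cn v)/D = 0.3169191606169953/0.7524135067723063 = 0.4212034443354307

dn(u+v)=0.4212034443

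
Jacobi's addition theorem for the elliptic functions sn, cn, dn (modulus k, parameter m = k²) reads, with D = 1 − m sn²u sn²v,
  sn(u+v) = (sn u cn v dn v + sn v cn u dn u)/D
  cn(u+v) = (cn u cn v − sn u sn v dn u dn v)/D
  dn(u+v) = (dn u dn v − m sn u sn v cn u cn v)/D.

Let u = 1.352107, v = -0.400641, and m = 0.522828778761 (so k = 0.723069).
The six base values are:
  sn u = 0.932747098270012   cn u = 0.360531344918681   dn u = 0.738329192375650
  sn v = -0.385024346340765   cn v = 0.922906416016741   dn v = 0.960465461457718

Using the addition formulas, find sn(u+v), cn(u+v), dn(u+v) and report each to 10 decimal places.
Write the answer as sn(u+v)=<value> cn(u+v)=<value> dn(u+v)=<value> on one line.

sn(u+v)=0.7766888932 cn(u+v)=0.6298844047 dn(u+v)=0.8274091010

m = k² = 0.522828778761
D = 1 − m·sn²u·sn²v = 0.9325683661305454
sn(u+v) = (sn u·cn v·dn v + sn v·cn u·dn u)/D = 0.7243154920856891/0.9325683661305454 = 0.7766888931597064
cn(u+v) = (cn u·cn v − sn u·sn v·dn u·dn v)/D = 0.5874102701111558/0.9325683661305454 = 0.6298844046667215
dn(u+v) = (dn u·dn v − m·sn u·sn v·cn u·cn v)/D = 0.7716155534543387/0.9325683661305454 = 0.8274091010141816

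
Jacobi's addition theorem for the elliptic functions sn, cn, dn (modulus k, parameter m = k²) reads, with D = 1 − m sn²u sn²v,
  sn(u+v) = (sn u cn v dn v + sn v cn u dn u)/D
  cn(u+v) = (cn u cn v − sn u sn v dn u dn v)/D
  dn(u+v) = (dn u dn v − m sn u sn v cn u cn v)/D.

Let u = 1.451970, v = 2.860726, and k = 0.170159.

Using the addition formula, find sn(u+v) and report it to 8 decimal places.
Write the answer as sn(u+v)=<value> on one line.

sn u = 0.9917559207009389, cn u = 0.1281413038587991, dn u = 0.9856578242013311
sn v = 0.2991980248019608, cn v = -0.9541910405964862, dn v = 0.998703182120416
m = k² = 0.028954085281
D = 1 − m·sn²u·sn²v = 0.9974506063646982
sn(u+v) = (sn u·cn v·dn v + sn v·cn u·dn u)/D = -0.90730765194389/0.9974506063646982 = -0.9096266483316476

sn(u+v)=-0.90962665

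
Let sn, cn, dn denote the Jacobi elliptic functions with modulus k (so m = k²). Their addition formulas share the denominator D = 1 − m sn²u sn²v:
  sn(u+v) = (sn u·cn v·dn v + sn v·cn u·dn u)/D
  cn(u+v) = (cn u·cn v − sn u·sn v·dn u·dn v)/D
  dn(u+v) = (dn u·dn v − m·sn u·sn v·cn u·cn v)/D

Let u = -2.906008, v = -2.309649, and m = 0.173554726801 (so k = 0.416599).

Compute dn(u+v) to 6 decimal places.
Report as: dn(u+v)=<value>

dn(u+v)=0.914983

sn u = -0.3759553710564071, cn u = -0.9266377711780582, dn u = 0.9876585195614516
sn v = -0.8196577951921291, cn v = -0.5728534706020185, dn v = 0.9398931764007088
m = k² = 0.173554726801
D = 1 − m·sn²u·sn²v = 0.9835193559058812
dn(u+v) = (dn u·dn v − m·sn u·sn v·cn u·cn v)/D = 0.8999039301264947/0.9835193559058812 = 0.9149834466629571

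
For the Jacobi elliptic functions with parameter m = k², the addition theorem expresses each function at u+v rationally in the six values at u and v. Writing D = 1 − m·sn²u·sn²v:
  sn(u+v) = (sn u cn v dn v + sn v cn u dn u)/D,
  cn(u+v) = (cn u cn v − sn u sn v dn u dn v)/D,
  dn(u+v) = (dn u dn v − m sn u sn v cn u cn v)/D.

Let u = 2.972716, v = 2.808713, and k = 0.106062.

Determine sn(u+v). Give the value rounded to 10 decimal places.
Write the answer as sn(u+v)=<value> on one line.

sn(u+v)=-0.4962639152

sn u = 0.1768229475627209, cn u = -0.9842426759774396, dn u = 0.9998241246101652
sn v = 0.3350873570404187, cn v = -0.9421870637785614, dn v = 0.9993682533948864
m = k² = 0.011249147844
D = 1 − m·sn²u·sn²v = 0.9999605076515411
sn(u+v) = (sn u·cn v·dn v + sn v·cn u·dn u)/D = -0.496244316599049/0.9999605076515411 = -0.4962639152265167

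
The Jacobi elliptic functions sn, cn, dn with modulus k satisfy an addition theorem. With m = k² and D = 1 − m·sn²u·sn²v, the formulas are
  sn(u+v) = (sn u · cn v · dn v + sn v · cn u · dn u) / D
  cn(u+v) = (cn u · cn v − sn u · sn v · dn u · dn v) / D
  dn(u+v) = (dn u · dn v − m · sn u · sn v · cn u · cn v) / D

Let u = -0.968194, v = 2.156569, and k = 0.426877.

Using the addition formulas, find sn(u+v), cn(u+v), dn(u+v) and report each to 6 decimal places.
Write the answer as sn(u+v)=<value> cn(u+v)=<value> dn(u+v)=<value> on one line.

sn(u+v)=0.912773 cn(u+v)=0.408468 dn(u+v)=0.920967

sn u = -0.8107426006871091, cn u = 0.5854027975941888, dn u = 0.9382022878422336
sn v = 0.895691264801846, cn v = -0.4446764645870854, dn v = 0.9240175742190881
m = k² = 0.182223973129
D = 1 − m·sn²u·sn²v = 0.9039077911284687
sn(u+v) = (sn u·cn v·dn v + sn v·cn u·dn u)/D = 0.8250622586946312/0.9039077911284687 = 0.9127725933909651
cn(u+v) = (cn u·cn v − sn u·sn v·dn u·dn v)/D = 0.3692175024839166/0.9039077911284687 = 0.408468104941294
dn(u+v) = (dn u·dn v − m·sn u·sn v·cn u·cn v)/D = 0.832468848156761/0.9039077911284687 = 0.9209665591193533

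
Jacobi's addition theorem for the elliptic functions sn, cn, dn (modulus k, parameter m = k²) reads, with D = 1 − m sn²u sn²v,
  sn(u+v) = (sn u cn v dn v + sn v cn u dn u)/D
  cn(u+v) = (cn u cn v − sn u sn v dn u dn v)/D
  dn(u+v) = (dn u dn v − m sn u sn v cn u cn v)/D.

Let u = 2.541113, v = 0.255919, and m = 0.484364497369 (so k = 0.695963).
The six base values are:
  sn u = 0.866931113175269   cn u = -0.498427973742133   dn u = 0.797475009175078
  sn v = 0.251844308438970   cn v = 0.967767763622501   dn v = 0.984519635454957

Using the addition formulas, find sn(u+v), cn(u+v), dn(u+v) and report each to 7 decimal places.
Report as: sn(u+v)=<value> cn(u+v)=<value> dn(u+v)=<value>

sn(u+v)=0.7430525 cn(u+v)=-0.6692332 dn(u+v)=0.8559026

m = k² = 0.484364497369
D = 1 − m·sn²u·sn²v = 0.9769109660111976
sn(u+v) = (sn u·cn v·dn v + sn v·cn u·dn u)/D = 0.7258960987040849/0.9769109660111976 = 0.7430524622606852
cn(u+v) = (cn u·cn v − sn u·sn v·dn u·dn v)/D = -0.6537812244161809/0.9769109660111976 = -0.6692331718678722
dn(u+v) = (dn u·dn v − m·sn u·sn v·cn u·cn v)/D = 0.8361406591982168/0.9769109660111976 = 0.8559026239742637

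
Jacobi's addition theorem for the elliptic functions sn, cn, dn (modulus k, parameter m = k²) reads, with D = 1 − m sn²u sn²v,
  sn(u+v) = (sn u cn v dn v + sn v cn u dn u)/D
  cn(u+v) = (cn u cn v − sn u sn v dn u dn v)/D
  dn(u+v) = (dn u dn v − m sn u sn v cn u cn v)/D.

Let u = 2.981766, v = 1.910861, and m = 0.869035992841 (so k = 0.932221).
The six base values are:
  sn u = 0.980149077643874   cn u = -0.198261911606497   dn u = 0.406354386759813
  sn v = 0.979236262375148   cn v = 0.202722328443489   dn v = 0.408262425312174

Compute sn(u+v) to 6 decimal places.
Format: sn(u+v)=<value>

m = k² = 0.869035992841
D = 1 − m·sn²u·sn²v = 0.1994342422554823
sn(u+v) = (sn u·cn v·dn v + sn v·cn u·dn u)/D = 0.002229194190222947/0.1994342422554823 = 0.01117758999162877

sn(u+v)=0.011178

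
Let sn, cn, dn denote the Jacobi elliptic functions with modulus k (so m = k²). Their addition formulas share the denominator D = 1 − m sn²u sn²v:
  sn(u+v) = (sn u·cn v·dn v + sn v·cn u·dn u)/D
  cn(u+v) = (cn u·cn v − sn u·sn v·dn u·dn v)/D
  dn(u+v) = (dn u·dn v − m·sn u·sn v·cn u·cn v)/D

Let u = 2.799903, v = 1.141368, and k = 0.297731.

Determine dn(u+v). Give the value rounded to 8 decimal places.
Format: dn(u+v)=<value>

sn u = 0.4022668035454718, cn u = -0.9155224840304627, dn u = 0.9928019915395506
sn v = 0.9020393124627335, cn v = 0.4316538877060637, dn v = 0.9632615454978919
m = k² = 0.088643748361
D = 1 − m·sn²u·sn²v = 0.9883284796423237
dn(u+v) = (dn u·dn v − m·sn u·sn v·cn u·cn v)/D = 0.9690393531732799/0.9883284796423237 = 0.9804830814184121

dn(u+v)=0.98048308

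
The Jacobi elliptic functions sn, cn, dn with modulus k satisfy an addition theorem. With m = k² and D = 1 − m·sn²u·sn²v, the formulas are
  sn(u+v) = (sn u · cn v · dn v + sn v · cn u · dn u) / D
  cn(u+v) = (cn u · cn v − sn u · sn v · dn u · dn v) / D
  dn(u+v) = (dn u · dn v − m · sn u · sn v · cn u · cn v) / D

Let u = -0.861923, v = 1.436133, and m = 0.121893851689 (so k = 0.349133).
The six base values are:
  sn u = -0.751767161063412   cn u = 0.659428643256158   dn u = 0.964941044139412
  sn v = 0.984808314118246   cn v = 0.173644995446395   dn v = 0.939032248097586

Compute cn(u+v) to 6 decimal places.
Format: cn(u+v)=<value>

cn(u+v)=0.841569

m = k² = 0.121893851689
D = 1 − m·sn²u·sn²v = 0.9331883934612821
cn(u+v) = (cn u·cn v − sn u·sn v·dn u·dn v)/D = 0.7853424577786282/0.9331883934612821 = 0.8415690371648541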